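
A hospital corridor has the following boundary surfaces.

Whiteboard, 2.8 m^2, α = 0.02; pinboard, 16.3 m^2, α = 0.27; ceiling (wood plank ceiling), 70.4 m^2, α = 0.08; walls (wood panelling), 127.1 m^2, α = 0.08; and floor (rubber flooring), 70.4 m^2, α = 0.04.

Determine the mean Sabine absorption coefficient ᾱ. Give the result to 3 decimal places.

S = Σ Sᵢ = 2.8 + 16.3 + 70.4 + 127.1 + 70.4 = 287.0 m^2.
A = 2.8*0.02 + 16.3*0.27 + 70.4*0.08 + 127.1*0.08 + 70.4*0.04 = 23.073 sabins.
ᾱ = 23.073 / 287.0 = 0.080.

0.080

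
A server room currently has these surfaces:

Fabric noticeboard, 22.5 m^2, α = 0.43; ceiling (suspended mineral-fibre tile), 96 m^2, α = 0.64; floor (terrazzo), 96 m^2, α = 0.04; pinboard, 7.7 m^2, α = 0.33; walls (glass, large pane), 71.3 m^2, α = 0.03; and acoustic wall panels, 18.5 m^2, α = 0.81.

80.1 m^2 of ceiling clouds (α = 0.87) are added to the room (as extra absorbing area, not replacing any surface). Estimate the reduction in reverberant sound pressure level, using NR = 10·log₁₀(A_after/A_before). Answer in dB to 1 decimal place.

2.4 dB

A_before = Σ Sᵢαᵢ = 22.5×0.43 + 96×0.64 + 96×0.04 + 7.7×0.33 + 71.3×0.03 + 18.5×0.81 = 94.620 sabins.
Added absorption = 80.1 × 0.87 = 69.687 sabins.
A_after = 94.620 + 69.687 = 164.307 sabins.
NR = 10·log₁₀(164.307/94.620) = 2.4 dB.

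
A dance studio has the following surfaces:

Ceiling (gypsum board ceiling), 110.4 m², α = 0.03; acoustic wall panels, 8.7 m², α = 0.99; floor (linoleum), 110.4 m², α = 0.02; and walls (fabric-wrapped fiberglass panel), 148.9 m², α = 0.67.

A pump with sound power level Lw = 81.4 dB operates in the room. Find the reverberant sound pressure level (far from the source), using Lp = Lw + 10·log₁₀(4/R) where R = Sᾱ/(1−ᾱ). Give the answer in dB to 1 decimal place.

65.3 dB

A = 113.896 sabins; S = 378.4 m².
ᾱ = 113.896/378.4 = 0.3010; R = Sᾱ/(1−ᾱ) = 113.896/(1−0.3010) = 162.941 m².
Lp = Lw + 10 log₁₀(4/R) = 81.4 -16.10 = 65.3 dB.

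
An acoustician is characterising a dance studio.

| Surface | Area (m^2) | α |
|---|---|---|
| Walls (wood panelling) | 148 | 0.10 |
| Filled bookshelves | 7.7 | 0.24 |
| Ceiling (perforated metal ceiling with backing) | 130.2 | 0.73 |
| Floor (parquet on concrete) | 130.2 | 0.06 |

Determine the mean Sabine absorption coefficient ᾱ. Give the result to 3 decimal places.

S = Σ Sᵢ = 148 + 7.7 + 130.2 + 130.2 = 416.1 m^2.
Weighted sum Σ Sα = 119.506.
ᾱ = 119.506 / 416.1 = 0.287.

0.287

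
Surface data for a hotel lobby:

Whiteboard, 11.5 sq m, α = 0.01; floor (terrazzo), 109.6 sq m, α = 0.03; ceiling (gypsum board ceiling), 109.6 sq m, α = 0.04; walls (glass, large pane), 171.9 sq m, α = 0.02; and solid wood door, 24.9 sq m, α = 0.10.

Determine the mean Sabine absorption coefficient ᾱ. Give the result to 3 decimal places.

S = Σ Sᵢ = 11.5 + 109.6 + 109.6 + 171.9 + 24.9 = 427.5 sq m.
A = 11.5*0.01 + 109.6*0.03 + 109.6*0.04 + 171.9*0.02 + 24.9*0.10 = 13.715 sabins.
ᾱ = A/S = 0.032.

0.032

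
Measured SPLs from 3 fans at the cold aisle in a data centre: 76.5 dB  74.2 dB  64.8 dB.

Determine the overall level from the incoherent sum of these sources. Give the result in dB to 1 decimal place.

Sum in the linear (power) domain: Σ 10^(Lᵢ/10) = 10^(76.5/10) + 10^(74.2/10) + 10^(64.8/10) = 7.399e+07.
Combined level = 10 log₁₀(7.399e+07) = 78.7 dB.

78.7 dB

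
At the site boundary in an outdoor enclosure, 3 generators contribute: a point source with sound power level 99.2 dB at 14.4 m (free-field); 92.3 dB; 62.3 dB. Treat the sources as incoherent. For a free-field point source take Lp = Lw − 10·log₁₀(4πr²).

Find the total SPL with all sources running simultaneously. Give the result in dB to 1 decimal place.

Source at 14.4 m: Lp = 99.2 − 10·log₁₀(4π·14.4²) = 99.2 − 10·log₁₀(2605.763) = 65.0 dB.
Σ 10^(Lᵢ/10) = 1.703e+09.
Back to dB: 10·log₁₀ Σ = 92.3 dB.

92.3 dB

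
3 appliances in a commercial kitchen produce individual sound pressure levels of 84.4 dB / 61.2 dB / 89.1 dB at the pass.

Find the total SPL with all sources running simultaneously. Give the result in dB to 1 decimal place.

90.4 dB

Sum in the linear (power) domain: Σ 10^(Lᵢ/10) = 10^(84.4/10) + 10^(61.2/10) + 10^(89.1/10) = 1.09e+09.
L_total = 10·log₁₀(1.09e+09) = 90.4 dB.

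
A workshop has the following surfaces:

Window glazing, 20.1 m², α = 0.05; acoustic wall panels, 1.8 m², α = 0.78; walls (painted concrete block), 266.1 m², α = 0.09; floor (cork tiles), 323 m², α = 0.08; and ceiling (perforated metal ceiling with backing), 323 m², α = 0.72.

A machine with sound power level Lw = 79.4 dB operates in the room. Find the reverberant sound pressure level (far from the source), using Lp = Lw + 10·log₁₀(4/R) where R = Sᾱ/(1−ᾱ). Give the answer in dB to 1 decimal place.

59.3 dB

Σ(Sᵢαᵢ) = 20.1×0.05 + 1.8×0.78 + 266.1×0.09 + 323×0.08 + 323×0.72 = 284.758; total area S = 934.0 m².
ᾱ = 284.758/934.0 = 0.3049; R = Sᾱ/(1−ᾱ) = 284.758/(1−0.3049) = 409.665 m².
Lp = Lw + 10 log₁₀(4/R) = 79.4 -20.10 = 59.3 dB.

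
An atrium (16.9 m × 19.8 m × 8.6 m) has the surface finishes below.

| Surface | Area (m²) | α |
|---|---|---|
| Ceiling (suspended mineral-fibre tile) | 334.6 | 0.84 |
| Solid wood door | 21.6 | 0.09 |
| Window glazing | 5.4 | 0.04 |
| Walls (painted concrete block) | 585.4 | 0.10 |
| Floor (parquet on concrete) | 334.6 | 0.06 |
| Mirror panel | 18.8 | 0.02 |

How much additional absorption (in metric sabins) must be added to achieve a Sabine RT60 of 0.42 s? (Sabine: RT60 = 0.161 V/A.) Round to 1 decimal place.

Total absorption A₁ = 334.6*0.84 + 21.6*0.09 + 5.4*0.04 + 585.4*0.10 + 334.6*0.06 + 18.8*0.02
  = 281.064 + 1.944 + 0.216 + 58.540 + 20.076 + 0.376 = 362.216 m² sabins.
Target A₂ = 0.161·2877.732/0.42 = 1103.131 sabins (V = 2877.732 m³).
Additional absorption ΔA = 1103.131 − 362.216 = 740.9 sabins.

740.9 sabins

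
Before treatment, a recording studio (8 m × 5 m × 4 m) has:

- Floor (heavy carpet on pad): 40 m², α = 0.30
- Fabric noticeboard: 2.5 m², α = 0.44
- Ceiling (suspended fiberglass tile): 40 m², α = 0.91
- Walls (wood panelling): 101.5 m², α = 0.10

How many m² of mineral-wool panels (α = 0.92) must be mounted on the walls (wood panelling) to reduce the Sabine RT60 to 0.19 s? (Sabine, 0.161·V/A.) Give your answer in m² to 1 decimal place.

A₁ = Σ Sᵢαᵢ = 40*0.30 + 2.5*0.44 + 40*0.91 + 101.5*0.10 = 59.650 sabins.
Required A₂ = 0.161·160/0.19 = 135.579 sabins.
Absorption to add: 135.579 − 59.650 = 75.929 sabins.
Net gain per m²: Δα = 0.92 − 0.10 = 0.82.
Area = ΔA/Δα = 75.929/0.82 = 92.6 m².

92.6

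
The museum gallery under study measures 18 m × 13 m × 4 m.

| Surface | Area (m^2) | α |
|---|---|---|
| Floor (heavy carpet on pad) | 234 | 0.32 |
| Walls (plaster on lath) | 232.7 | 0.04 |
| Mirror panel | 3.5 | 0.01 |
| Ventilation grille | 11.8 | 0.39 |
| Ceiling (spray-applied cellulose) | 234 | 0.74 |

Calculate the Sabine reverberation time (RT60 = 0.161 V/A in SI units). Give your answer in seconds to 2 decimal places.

Equivalent absorption area: A = 234·0.32 + 232.7·0.04 + 3.5·0.01 + 11.8·0.39 + 234·0.74 = 261.985 m^2.
Room volume: 936 m³.
RT60 = 0.161 · V / A = 0.161 × 936 / 261.985 = 0.58 s.

0.58 sec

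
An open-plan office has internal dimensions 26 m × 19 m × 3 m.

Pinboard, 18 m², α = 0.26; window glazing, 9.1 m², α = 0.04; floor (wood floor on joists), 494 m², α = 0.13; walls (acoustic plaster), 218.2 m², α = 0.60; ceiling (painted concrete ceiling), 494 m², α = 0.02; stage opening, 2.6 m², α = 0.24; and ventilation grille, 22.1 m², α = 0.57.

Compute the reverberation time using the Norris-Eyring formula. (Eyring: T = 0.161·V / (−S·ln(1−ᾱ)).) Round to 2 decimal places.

0.97 seconds

Total surface area S = 18 + 9.1 + 494 + 218.2 + 494 + 2.6 + 22.1 = 1258.0 m².
Σ(Sᵢαᵢ) = 18×0.26 + 9.1×0.04 + 494×0.13 + 218.2×0.60 + 494×0.02 + 2.6×0.24 + 22.1×0.57 = 223.285.
ᾱ = 223.285 / 1258.0 = 0.1775.
−S·ln(1−ᾱ) = −1258.0 × ln(1 − 0.1775) = 245.822.
V = 26 × 19 × 3 = 1482 m³.
RT60 = 0.161 × 1482 / 245.822 = 0.97 s.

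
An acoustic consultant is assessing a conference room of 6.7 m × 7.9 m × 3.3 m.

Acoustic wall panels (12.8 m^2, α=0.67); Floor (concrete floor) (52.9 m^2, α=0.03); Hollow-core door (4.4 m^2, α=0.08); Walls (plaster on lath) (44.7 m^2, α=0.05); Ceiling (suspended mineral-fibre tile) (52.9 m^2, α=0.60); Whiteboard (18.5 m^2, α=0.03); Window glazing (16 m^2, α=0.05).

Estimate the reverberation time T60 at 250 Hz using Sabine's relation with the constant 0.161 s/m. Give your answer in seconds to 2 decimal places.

Summing Sᵢαᵢ: 8.576 + 1.587 + 0.352 + 2.235 + 31.740 + 0.555 + 0.800 → A = 45.845 sabins.
Room volume: 174.669 m³.
Sabine: RT60 = 0.161 × 174.669 / 45.845 = 0.61 s.

0.61 seconds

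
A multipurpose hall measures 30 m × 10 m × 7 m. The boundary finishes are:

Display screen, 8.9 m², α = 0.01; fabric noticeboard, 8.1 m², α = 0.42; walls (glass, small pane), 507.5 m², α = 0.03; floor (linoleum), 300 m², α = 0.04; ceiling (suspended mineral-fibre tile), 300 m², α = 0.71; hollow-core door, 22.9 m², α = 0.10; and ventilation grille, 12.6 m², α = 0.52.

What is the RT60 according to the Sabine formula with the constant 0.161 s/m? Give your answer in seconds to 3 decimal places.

1.339 s

A = Σ Sᵢαᵢ = 8.9*0.01 + 8.1*0.42 + 507.5*0.03 + 300*0.04 + 300*0.71 + 22.9*0.10 + 12.6*0.52 = 252.558 sabins.
Volume V = 30 × 10 × 7 = 2100 m³.
Sabine: RT60 = 0.161 × 2100 / 252.558 = 1.339 s.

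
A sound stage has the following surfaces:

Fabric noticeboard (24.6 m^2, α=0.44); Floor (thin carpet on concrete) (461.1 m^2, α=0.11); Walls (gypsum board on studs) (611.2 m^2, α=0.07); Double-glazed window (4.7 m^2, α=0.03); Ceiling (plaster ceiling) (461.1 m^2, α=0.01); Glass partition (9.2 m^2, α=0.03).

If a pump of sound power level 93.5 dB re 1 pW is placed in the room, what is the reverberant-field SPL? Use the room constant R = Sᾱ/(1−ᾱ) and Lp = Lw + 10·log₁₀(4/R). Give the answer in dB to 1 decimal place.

Σ(Sᵢαᵢ) = 24.6×0.44 + 461.1×0.11 + 611.2×0.07 + 4.7×0.03 + 461.1×0.01 + 9.2×0.03 = 109.357; total area S = 1571.9 m^2.
ᾱ = 109.357/1571.9 = 0.0696; R = Sᾱ/(1−ᾱ) = 109.357/(1−0.0696) = 117.538 m^2.
Lp = Lw + 10 log₁₀(4/R) = 93.5 -14.68 = 78.8 dB.

78.8 dB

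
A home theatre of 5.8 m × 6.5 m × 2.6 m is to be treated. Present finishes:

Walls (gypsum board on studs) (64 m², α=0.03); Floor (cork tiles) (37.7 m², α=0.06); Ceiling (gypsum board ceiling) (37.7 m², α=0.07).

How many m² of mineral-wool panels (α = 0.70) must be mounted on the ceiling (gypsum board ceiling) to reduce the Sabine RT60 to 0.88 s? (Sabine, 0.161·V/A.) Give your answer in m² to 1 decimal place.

17.6

Total absorption A₁ = 64×0.03 + 37.7×0.06 + 37.7×0.07
  = 1.920 + 2.262 + 2.639 = 6.821 m² sabins.
Required A₂ = 0.161·98.02/0.88 = 17.933 sabins.
Absorption to add: 17.933 − 6.821 = 11.112 sabins.
Each m² of panel replacing the ceiling (gypsum board ceiling) adds (0.70 − 0.07) = 0.63 sabins.
Panel area = 11.112 / 0.63 = 17.6 m².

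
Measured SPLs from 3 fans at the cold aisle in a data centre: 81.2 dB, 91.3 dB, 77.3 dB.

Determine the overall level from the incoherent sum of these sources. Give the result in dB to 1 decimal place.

Sum in the linear (power) domain: Σ 10^(Lᵢ/10) = 10^(81.2/10) + 10^(91.3/10) + 10^(77.3/10) = 1.534e+09.
Combined level = 10 log₁₀(1.534e+09) = 91.9 dB.

91.9 dB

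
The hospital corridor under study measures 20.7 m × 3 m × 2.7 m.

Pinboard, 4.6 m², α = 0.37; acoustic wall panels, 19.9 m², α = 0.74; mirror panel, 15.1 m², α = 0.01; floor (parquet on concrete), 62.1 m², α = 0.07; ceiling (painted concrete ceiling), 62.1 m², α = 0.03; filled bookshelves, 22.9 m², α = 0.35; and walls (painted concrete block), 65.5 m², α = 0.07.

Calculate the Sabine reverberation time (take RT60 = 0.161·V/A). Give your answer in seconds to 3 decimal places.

Total absorption A = 4.6×0.37 + 19.9×0.74 + 15.1×0.01 + 62.1×0.07 + 62.1×0.03 + 22.9×0.35 + 65.5×0.07
  = 1.702 + 14.726 + 0.151 + 4.347 + 1.863 + 8.015 + 4.585 = 35.389 m² sabins.
V = 20.7·3·2.7 = 167.67 m³.
T = 0.161 V/A = 0.161·167.67/35.389 = 0.763 s.

0.763 s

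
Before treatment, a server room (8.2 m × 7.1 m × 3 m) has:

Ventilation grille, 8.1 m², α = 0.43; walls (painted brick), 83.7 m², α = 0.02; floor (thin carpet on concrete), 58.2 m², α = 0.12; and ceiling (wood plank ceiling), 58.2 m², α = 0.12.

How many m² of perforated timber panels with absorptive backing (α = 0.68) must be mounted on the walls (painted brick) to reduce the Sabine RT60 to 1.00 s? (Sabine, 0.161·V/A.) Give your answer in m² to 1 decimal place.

A₁ = Σ Sᵢαᵢ = 8.1*0.43 + 83.7*0.02 + 58.2*0.12 + 58.2*0.12 = 19.125 sabins.
V = 174.66 m³. Target absorption A₂ = 0.161 × 174.66 / 1.00 = 28.120 sabins.
Absorption to add: 28.120 − 19.125 = 8.995 sabins.
Net gain per m²: Δα = 0.68 − 0.02 = 0.66.
Area = ΔA/Δα = 8.995/0.66 = 13.6 m².

13.6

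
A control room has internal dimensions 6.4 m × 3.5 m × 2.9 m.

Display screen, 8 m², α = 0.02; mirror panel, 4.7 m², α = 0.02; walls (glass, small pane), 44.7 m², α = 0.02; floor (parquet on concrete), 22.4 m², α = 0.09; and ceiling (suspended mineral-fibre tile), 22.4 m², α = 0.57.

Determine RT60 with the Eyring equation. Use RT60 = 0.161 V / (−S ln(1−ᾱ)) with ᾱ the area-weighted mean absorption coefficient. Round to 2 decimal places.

S = Σ Sᵢ = 102.2 m².
Σ(Sᵢαᵢ) = 8×0.02 + 4.7×0.02 + 44.7×0.02 + 22.4×0.09 + 22.4×0.57 = 15.932.
Mean coefficient ᾱ = A/S = 0.1559.
−S·ln(1−ᾱ) = −102.2 × ln(1 − 0.1559) = 17.321.
V = 6.4 × 3.5 × 2.9 = 64.96 m³.
T = 0.161·V/[−S·ln(1−ᾱ)] = 0.161·64.96/17.321 = 0.60 s.

0.60 s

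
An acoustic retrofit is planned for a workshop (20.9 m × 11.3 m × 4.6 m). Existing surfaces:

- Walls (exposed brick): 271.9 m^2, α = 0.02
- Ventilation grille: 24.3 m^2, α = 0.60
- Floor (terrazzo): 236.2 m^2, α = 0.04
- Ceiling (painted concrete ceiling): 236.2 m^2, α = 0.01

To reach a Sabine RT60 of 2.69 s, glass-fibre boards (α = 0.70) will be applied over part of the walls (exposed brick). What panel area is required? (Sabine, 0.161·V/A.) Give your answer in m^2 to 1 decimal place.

48.8

Summing Sᵢαᵢ: 5.438 + 14.580 + 9.448 + 2.362 → A₁ = 31.828 sabins.
V = 1086.382 m³. Target absorption A₂ = 0.161 × 1086.382 / 2.69 = 65.021 sabins.
ΔA needed = 65.021 − 31.828 = 33.193 sabins.
Each m^2 of panel replacing the walls (exposed brick) adds (0.70 − 0.02) = 0.68 sabins.
Panel area = 33.193 / 0.68 = 48.8 m^2.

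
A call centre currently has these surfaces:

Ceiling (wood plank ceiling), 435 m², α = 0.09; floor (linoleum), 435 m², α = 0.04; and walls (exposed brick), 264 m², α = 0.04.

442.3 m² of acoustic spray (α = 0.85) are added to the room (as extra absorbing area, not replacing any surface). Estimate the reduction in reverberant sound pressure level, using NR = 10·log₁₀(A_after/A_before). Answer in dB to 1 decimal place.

A_before = Σ Sᵢαᵢ = 435×0.09 + 435×0.04 + 264×0.04 = 67.110 sabins.
Added absorption = 442.3 × 0.85 = 375.955 sabins.
New total A_after = 443.065 sabins.
NR = 10·log₁₀(443.065/67.110) = 8.2 dB.

8.2 dB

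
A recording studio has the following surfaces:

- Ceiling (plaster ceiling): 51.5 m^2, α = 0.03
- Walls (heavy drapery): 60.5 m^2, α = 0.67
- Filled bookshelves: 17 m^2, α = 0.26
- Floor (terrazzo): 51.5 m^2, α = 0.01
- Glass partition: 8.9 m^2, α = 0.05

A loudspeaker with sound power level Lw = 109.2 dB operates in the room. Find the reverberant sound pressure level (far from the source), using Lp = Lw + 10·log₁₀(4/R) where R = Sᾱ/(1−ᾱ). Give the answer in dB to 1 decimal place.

97.2 dB

A = 47.460 sabins; S = 189.4 m^2.
ᾱ = 47.460/189.4 = 0.2506; R = Sᾱ/(1−ᾱ) = 47.460/(1−0.2506) = 63.331 m^2.
Lp = 109.2 + 10·log₁₀(4/63.331) = 109.2 + (-12.00) = 97.2 dB.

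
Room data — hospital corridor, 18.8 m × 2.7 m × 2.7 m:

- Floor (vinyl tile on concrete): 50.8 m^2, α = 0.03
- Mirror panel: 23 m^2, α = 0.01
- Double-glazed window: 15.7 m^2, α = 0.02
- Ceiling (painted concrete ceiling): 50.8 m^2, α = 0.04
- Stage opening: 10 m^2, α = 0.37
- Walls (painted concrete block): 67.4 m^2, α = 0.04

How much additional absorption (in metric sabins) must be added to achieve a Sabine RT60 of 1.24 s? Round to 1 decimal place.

Total absorption A₁ = 50.8·0.03 + 23·0.01 + 15.7·0.02 + 50.8·0.04 + 10·0.37 + 67.4·0.04
  = 1.524 + 0.230 + 0.314 + 2.032 + 3.700 + 2.696 = 10.496 m^2 sabins.
V = 137.052 m³. Required absorption A₂ = 0.161 × 137.052 / 1.24 = 17.795 sabins.
Additional absorption ΔA = 17.795 − 10.496 = 7.3 sabins.

7.3 sabins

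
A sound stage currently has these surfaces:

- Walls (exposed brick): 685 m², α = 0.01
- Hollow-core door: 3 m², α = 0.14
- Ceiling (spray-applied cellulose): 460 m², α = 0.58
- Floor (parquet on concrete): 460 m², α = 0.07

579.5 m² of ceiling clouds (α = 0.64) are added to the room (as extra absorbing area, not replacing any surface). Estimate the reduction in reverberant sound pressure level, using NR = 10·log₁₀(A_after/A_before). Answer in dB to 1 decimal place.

Equivalent absorption area: A_before = 685·0.01 + 3·0.14 + 460·0.58 + 460·0.07 = 306.270 m².
Treatment contributes 579.5·0.64 = 370.880 sabins.
A_after = 306.270 + 370.880 = 677.150 sabins.
Reduction = 10 log₁₀(A_after/A_before) = 10 log₁₀(2.2110) = 3.4 dB.

3.4 dB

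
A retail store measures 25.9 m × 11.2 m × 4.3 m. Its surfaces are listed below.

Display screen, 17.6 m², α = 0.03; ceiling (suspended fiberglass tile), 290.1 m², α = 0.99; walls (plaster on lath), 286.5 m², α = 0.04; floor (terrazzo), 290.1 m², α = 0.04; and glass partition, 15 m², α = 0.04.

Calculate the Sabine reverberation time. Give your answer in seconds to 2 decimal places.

0.64 s

Total absorption A = 17.6×0.03 + 290.1×0.99 + 286.5×0.04 + 290.1×0.04 + 15×0.04
  = 0.528 + 287.199 + 11.460 + 11.604 + 0.600 = 311.391 m² sabins.
Volume V = 25.9 × 11.2 × 4.3 = 1247.344 m³.
Sabine: RT60 = 0.161 × 1247.344 / 311.391 = 0.64 s.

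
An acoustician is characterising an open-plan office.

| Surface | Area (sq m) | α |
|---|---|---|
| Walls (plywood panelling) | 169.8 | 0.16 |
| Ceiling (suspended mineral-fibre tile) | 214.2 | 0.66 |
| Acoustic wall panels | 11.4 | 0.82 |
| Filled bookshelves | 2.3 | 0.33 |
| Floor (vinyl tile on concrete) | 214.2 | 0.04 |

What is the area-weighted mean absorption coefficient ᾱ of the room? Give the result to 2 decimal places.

Total surface area S = 611.9 sq m.
A = 169.8·0.16 + 214.2·0.66 + 11.4·0.82 + 2.3·0.33 + 214.2·0.04 = 187.215 sabins.
ᾱ = A/S = 0.31.

0.31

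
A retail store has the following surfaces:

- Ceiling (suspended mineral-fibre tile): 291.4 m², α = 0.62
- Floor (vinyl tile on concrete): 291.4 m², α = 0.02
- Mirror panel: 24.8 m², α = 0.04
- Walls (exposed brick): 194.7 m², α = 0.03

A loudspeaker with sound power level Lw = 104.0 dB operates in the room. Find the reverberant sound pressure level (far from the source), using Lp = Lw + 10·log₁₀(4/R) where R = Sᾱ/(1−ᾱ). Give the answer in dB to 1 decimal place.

86.0 dB

A = 193.329 sabins; S = 802.3 m².
ᾱ = 193.329/802.3 = 0.2410; R = Sᾱ/(1−ᾱ) = 193.329/(1−0.2410) = 254.715 m².
Lp = Lw + 10 log₁₀(4/R) = 104.0 -18.04 = 86.0 dB.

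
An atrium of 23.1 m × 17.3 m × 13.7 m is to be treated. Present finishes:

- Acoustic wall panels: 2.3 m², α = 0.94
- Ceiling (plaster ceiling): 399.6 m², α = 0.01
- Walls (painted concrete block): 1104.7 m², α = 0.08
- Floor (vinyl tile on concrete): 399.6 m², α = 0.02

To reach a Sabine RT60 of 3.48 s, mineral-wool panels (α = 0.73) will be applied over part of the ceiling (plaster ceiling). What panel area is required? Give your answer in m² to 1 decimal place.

A₁ = Σ Sᵢαᵢ = 2.3×0.94 + 399.6×0.01 + 1104.7×0.08 + 399.6×0.02 = 102.526 sabins.
V = 5474.931 m³. Target absorption A₂ = 0.161 × 5474.931 / 3.48 = 253.294 sabins.
Absorption to add: 253.294 − 102.526 = 150.768 sabins.
Net gain per m²: Δα = 0.73 − 0.01 = 0.72.
Panel area = 150.768 / 0.72 = 209.4 m².

209.4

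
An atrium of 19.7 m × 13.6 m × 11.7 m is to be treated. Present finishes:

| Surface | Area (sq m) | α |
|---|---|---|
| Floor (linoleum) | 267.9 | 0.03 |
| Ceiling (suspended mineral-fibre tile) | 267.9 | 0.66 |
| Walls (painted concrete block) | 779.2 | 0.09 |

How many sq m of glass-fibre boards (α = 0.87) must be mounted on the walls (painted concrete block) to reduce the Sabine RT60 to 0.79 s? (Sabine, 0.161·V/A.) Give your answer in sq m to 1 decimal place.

492.1

Summing Sᵢαᵢ: 8.037 + 176.814 + 70.128 → A₁ = 254.979 sabins.
V = 3134.664 m³. Target absorption A₂ = 0.161 × 3134.664 / 0.79 = 638.837 sabins.
ΔA needed = 638.837 − 254.979 = 383.858 sabins.
Net gain per sq m: Δα = 0.87 − 0.09 = 0.78.
Area = ΔA/Δα = 383.858/0.78 = 492.1 sq m.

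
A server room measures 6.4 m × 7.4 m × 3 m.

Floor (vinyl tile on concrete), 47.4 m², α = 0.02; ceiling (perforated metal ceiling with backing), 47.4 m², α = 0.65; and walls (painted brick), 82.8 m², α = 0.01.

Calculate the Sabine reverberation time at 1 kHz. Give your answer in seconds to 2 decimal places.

0.70 sec

Equivalent absorption area: A = 47.4*0.02 + 47.4*0.65 + 82.8*0.01 = 32.586 m².
V = 6.4·7.4·3 = 142.08 m³.
RT60 = 0.161 · V / A = 0.161 × 142.08 / 32.586 = 0.70 s.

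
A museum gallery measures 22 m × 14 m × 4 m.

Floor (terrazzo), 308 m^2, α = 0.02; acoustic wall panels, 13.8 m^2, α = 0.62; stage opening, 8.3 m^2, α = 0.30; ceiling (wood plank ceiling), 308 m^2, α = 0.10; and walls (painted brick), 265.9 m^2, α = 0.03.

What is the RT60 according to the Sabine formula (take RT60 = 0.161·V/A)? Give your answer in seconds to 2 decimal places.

3.54 seconds

Total absorption A = 308·0.02 + 13.8·0.62 + 8.3·0.30 + 308·0.10 + 265.9·0.03
  = 6.160 + 8.556 + 2.490 + 30.800 + 7.977 = 55.983 m^2 sabins.
Volume V = 22 × 14 × 4 = 1232 m³.
Sabine: RT60 = 0.161 × 1232 / 55.983 = 3.54 s.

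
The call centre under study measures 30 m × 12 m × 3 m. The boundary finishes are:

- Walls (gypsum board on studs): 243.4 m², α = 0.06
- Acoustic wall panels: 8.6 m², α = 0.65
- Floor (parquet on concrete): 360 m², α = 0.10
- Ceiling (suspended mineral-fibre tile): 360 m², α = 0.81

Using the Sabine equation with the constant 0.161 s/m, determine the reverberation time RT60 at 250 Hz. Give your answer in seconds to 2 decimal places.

0.50 s

A = Σ Sᵢαᵢ = 243.4·0.06 + 8.6·0.65 + 360·0.10 + 360·0.81 = 347.794 sabins.
Volume V = 30 × 12 × 3 = 1080 m³.
Sabine: RT60 = 0.161 × 1080 / 347.794 = 0.50 s.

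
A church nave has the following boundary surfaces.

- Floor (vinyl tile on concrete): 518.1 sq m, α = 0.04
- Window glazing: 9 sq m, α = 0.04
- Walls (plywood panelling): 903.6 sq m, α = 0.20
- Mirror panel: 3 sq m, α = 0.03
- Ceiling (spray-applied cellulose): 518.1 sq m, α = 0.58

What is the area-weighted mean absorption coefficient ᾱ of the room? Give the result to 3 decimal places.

S = Σ Sᵢ = 518.1 + 9 + 903.6 + 3 + 518.1 = 1951.8 sq m.
Weighted sum Σ Sα = 502.392.
ᾱ = A/S = 0.257.

0.257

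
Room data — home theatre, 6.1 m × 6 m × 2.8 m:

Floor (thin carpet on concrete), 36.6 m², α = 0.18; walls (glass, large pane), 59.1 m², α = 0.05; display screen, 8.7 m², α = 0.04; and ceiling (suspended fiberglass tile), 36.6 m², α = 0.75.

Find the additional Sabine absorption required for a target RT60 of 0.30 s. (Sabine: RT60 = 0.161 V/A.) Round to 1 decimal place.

17.7 sabins

A₁ = Σ Sᵢαᵢ = 36.6·0.18 + 59.1·0.05 + 8.7·0.04 + 36.6·0.75 = 37.341 sabins.
For T = 0.30 s, need A₂ = 0.161·V/T = 0.161·102.48/0.30 = 54.998 sabins.
Shortfall: 54.998 − 37.341 = 17.7 sabins.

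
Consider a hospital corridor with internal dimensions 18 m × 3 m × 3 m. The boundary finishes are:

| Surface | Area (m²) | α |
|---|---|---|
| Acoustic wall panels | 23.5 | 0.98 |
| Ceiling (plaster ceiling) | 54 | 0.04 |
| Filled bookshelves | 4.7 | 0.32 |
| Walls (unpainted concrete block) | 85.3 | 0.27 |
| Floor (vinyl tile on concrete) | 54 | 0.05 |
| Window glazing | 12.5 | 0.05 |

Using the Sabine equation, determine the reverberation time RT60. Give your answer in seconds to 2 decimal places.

Total absorption A = 23.5·0.98 + 54·0.04 + 4.7·0.32 + 85.3·0.27 + 54·0.05 + 12.5·0.05
  = 23.030 + 2.160 + 1.504 + 23.031 + 2.700 + 0.625 = 53.050 m² sabins.
Room volume: 162 m³.
Sabine: RT60 = 0.161 × 162 / 53.050 = 0.49 s.

0.49 seconds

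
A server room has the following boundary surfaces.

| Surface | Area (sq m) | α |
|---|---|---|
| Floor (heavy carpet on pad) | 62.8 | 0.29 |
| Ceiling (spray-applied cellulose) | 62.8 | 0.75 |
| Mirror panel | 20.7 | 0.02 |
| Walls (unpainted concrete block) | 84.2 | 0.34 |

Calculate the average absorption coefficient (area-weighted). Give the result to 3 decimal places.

0.409

Total surface area S = 230.5 sq m.
A = 62.8·0.29 + 62.8·0.75 + 20.7·0.02 + 84.2·0.34 = 94.354 sabins.
ᾱ = A/S = 0.409.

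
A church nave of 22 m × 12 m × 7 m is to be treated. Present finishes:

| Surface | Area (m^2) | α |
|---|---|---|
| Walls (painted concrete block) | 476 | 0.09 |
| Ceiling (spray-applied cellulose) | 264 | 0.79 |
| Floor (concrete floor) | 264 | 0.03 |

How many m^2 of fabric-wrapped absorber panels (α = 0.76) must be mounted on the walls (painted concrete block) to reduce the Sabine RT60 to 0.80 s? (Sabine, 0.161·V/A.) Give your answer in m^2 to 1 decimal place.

A₁ = Σ Sᵢαᵢ = 476×0.09 + 264×0.79 + 264×0.03 = 259.320 sabins.
V = 1848 m³. Target absorption A₂ = 0.161 × 1848 / 0.80 = 371.910 sabins.
ΔA needed = 371.910 − 259.320 = 112.590 sabins.
Net gain per m^2: Δα = 0.76 − 0.09 = 0.67.
Area = ΔA/Δα = 112.590/0.67 = 168.0 m^2.

168.0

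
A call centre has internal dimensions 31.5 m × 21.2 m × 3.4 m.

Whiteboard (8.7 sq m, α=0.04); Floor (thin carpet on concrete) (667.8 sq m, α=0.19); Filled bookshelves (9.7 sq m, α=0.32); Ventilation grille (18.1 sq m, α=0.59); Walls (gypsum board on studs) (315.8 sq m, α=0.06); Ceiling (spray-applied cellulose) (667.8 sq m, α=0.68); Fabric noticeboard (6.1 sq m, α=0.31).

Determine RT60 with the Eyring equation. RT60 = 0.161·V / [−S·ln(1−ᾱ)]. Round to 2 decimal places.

0.48 s

S = Σ Sᵢ = 1694.0 sq m.
Σ(Sᵢαᵢ) = 8.7×0.04 + 667.8×0.19 + 9.7×0.32 + 18.1×0.59 + 315.8×0.06 + 667.8×0.68 + 6.1×0.31 = 615.956.
ᾱ = 615.956 / 1694.0 = 0.3636.
−S·ln(1−ᾱ) = −1694.0 × ln(1 − 0.3636) = 765.566.
V = 31.5 × 21.2 × 3.4 = 2270.52 m³.
RT60 = 0.161 × 2270.52 / 765.566 = 0.48 s.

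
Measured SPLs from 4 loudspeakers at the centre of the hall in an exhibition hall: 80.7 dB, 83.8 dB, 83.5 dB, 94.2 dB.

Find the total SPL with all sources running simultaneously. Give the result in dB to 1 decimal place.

Converting to relative power and adding: 10^(80.7/10) + 10^(83.8/10) + 10^(83.5/10) + 10^(94.2/10) = 3.212e+09.
L_total = 10·log₁₀(3.212e+09) = 95.1 dB.

95.1 dB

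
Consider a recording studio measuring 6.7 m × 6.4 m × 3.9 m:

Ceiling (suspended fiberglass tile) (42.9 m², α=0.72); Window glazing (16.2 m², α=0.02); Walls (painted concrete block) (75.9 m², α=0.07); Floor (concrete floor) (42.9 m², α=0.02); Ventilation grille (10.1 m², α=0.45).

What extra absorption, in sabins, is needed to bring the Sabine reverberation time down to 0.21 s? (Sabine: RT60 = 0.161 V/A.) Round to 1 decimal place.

Total absorption A₁ = 42.9×0.72 + 16.2×0.02 + 75.9×0.07 + 42.9×0.02 + 10.1×0.45
  = 30.888 + 0.324 + 5.313 + 0.858 + 4.545 = 41.928 m² sabins.
Target A₂ = 0.161·167.232/0.21 = 128.211 sabins (V = 167.232 m³).
Shortfall: 128.211 − 41.928 = 86.3 sabins.

86.3 sabins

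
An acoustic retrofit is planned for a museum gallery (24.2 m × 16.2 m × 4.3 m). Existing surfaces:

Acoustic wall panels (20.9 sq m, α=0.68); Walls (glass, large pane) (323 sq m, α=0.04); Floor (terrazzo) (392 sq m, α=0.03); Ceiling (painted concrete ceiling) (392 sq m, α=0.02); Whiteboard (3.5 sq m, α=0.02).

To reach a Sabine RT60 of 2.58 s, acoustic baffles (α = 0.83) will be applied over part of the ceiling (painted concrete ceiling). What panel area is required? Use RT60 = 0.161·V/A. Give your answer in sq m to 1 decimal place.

72.1

A₁ = Σ Sᵢαᵢ = 20.9·0.68 + 323·0.04 + 392·0.03 + 392·0.02 + 3.5·0.02 = 46.802 sabins.
V = 1685.772 m³. Target absorption A₂ = 0.161 × 1685.772 / 2.58 = 105.197 sabins.
Absorption to add: 105.197 − 46.802 = 58.395 sabins.
Each sq m of panel replacing the ceiling (painted concrete ceiling) adds (0.83 − 0.02) = 0.81 sabins.
Area = ΔA/Δα = 58.395/0.81 = 72.1 sq m.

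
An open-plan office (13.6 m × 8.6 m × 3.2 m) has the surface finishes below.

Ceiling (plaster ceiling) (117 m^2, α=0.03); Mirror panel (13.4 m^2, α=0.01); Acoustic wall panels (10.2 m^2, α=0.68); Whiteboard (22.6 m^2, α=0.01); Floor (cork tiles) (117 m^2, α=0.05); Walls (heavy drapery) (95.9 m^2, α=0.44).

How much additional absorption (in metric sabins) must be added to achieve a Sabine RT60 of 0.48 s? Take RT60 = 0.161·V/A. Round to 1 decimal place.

66.7 sabins

A₁ = Σ Sᵢαᵢ = 117·0.03 + 13.4·0.01 + 10.2·0.68 + 22.6·0.01 + 117·0.05 + 95.9·0.44 = 58.852 sabins.
V = 374.272 m³. Required absorption A₂ = 0.161 × 374.272 / 0.48 = 125.537 sabins.
Shortfall: 125.537 − 58.852 = 66.7 sabins.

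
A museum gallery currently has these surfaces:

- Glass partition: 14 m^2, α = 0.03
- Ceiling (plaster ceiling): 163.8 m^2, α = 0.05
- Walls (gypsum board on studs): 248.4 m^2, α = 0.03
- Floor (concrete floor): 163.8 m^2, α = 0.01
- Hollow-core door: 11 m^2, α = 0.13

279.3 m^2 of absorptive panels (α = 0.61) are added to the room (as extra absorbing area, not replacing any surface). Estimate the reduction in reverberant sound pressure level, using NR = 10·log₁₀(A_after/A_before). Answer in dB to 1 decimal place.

10.0 dB

Equivalent absorption area: A_before = 14*0.03 + 163.8*0.05 + 248.4*0.03 + 163.8*0.01 + 11*0.13 = 19.130 m^2.
Treatment contributes 279.3·0.61 = 170.373 sabins.
A_after = 19.130 + 170.373 = 189.503 sabins.
Reduction = 10 log₁₀(A_after/A_before) = 10 log₁₀(9.9061) = 10.0 dB.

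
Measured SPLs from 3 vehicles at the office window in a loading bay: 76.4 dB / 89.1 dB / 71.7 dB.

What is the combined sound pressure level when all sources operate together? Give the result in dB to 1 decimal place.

89.4 dB

Sum in the linear (power) domain: Σ 10^(Lᵢ/10) = 10^(76.4/10) + 10^(89.1/10) + 10^(71.7/10) = 8.713e+08.
L_total = 10·log₁₀(8.713e+08) = 89.4 dB.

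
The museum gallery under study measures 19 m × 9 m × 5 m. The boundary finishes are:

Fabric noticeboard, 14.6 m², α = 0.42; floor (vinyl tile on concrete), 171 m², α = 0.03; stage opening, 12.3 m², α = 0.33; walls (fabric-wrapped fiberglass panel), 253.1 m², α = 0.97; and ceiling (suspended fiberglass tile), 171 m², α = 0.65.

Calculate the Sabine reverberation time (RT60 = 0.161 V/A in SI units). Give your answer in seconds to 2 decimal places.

0.37 seconds

Equivalent absorption area: A = 14.6*0.42 + 171*0.03 + 12.3*0.33 + 253.1*0.97 + 171*0.65 = 371.978 m².
Volume V = 19 × 9 × 5 = 855 m³.
T = 0.161 V/A = 0.161·855/371.978 = 0.37 s.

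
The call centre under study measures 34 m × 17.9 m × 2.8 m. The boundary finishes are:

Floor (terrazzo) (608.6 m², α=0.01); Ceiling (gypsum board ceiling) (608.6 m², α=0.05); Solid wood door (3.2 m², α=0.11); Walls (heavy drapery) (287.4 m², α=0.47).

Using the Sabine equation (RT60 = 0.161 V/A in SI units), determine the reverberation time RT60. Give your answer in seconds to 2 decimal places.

Summing Sᵢαᵢ: 6.086 + 30.430 + 0.352 + 135.078 → A = 171.946 sabins.
Room volume: 1704.08 m³.
T = 0.161 V/A = 0.161·1704.08/171.946 = 1.60 s.

1.60 sec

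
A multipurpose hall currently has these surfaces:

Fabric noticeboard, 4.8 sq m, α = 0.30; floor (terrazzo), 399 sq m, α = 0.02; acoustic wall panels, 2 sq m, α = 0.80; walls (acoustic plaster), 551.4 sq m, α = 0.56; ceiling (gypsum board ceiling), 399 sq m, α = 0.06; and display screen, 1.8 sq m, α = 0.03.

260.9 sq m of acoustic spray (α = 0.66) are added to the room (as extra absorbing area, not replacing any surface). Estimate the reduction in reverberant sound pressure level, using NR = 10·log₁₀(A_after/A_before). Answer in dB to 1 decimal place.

1.8 dB

Total absorption A_before = 4.8×0.30 + 399×0.02 + 2×0.80 + 551.4×0.56 + 399×0.06 + 1.8×0.03
  = 1.440 + 7.980 + 1.600 + 308.784 + 23.940 + 0.054 = 343.798 sq m sabins.
Treatment contributes 260.9·0.66 = 172.194 sabins.
A_after = 343.798 + 172.194 = 515.992 sabins.
Reduction = 10 log₁₀(A_after/A_before) = 10 log₁₀(1.5009) = 1.8 dB.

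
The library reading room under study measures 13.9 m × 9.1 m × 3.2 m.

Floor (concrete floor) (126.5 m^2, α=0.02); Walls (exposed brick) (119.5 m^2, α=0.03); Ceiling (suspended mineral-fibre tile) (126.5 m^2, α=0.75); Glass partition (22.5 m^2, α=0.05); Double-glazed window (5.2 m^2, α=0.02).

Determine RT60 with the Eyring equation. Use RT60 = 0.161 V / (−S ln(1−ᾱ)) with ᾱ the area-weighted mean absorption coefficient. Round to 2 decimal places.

Total surface area S = 126.5 + 119.5 + 126.5 + 22.5 + 5.2 = 400.2 m^2.
Σ(Sᵢαᵢ) = 126.5·0.02 + 119.5·0.03 + 126.5·0.75 + 22.5·0.05 + 5.2·0.02 = 102.219.
Mean coefficient ᾱ = A/S = 0.2554.
Eyring denominator: −S ln(1−ᾱ) = 118.022.
V = 13.9 × 9.1 × 3.2 = 404.768 m³.
T = 0.161·V/[−S·ln(1−ᾱ)] = 0.161·404.768/118.022 = 0.55 s.

0.55 s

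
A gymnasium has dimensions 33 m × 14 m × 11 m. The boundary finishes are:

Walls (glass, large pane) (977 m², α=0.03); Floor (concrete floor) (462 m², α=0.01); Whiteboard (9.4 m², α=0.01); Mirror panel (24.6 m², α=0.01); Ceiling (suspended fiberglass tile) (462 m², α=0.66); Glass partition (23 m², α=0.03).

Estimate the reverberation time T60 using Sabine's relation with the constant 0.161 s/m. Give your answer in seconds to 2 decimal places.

Total absorption A = 977*0.03 + 462*0.01 + 9.4*0.01 + 24.6*0.01 + 462*0.66 + 23*0.03
  = 29.310 + 4.620 + 0.094 + 0.246 + 304.920 + 0.690 = 339.880 m² sabins.
V = 33·14·11 = 5082 m³.
RT60 = 0.161 · V / A = 0.161 × 5082 / 339.880 = 2.41 s.

2.41 seconds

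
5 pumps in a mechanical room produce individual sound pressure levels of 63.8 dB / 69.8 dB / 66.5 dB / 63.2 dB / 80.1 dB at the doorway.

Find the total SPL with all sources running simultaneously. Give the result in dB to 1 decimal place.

Σ 10^(Lᵢ/10) = 1.208e+08.
Back to dB: 10·log₁₀ Σ = 80.8 dB.

80.8 dB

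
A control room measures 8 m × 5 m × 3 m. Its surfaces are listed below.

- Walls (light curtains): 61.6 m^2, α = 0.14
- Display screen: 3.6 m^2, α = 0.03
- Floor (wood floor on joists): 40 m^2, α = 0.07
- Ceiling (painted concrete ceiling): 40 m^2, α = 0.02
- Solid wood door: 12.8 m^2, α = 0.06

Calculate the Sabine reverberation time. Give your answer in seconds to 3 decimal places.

Total absorption A = 61.6·0.14 + 3.6·0.03 + 40·0.07 + 40·0.02 + 12.8·0.06
  = 8.624 + 0.108 + 2.800 + 0.800 + 0.768 = 13.100 m^2 sabins.
Volume V = 8 × 5 × 3 = 120 m³.
RT60 = 0.161 · V / A = 0.161 × 120 / 13.100 = 1.475 s.

1.475 seconds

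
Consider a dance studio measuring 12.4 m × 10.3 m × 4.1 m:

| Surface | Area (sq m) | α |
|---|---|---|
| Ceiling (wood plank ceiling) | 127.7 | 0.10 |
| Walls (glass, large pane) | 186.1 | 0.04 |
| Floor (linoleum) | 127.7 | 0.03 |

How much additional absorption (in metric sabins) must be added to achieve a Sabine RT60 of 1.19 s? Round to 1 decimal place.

Total absorption A₁ = 127.7*0.10 + 186.1*0.04 + 127.7*0.03
  = 12.770 + 7.444 + 3.831 = 24.045 sq m sabins.
V = 523.652 m³. Required absorption A₂ = 0.161 × 523.652 / 1.19 = 70.847 sabins.
Additional absorption ΔA = 70.847 − 24.045 = 46.8 sabins.

46.8 sabins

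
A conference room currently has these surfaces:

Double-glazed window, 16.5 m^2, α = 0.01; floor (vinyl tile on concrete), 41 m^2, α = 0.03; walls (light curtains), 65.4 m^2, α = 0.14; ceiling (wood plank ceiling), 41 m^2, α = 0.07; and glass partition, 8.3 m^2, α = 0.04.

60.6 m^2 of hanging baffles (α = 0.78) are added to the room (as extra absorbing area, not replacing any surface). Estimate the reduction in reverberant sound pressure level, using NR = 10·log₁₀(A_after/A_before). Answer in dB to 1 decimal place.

A_before = Σ Sᵢαᵢ = 16.5*0.01 + 41*0.03 + 65.4*0.14 + 41*0.07 + 8.3*0.04 = 13.753 sabins.
Added absorption = 60.6 × 0.78 = 47.268 sabins.
New total A_after = 61.021 sabins.
NR = 10·log₁₀(61.021/13.753) = 6.5 dB.

6.5 dB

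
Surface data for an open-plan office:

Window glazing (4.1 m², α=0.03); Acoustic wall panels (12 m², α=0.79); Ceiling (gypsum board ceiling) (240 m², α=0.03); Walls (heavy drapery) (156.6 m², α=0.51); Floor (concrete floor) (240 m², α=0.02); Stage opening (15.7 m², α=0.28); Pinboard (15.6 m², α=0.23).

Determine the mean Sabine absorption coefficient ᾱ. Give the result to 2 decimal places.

S = Σ Sᵢ = 4.1 + 12 + 240 + 156.6 + 240 + 15.7 + 15.6 = 684.0 m².
A = 4.1×0.03 + 12×0.79 + 240×0.03 + 156.6×0.51 + 240×0.02 + 15.7×0.28 + 15.6×0.23 = 109.453 sabins.
ᾱ = 109.453 / 684.0 = 0.16.

0.16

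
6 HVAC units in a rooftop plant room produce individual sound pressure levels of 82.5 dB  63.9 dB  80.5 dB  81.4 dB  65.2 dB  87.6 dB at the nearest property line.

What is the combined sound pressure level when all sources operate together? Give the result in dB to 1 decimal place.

Σ 10^(Lᵢ/10) = 1.009e+09.
Back to dB: 10·log₁₀ Σ = 90.0 dB.

90.0 dB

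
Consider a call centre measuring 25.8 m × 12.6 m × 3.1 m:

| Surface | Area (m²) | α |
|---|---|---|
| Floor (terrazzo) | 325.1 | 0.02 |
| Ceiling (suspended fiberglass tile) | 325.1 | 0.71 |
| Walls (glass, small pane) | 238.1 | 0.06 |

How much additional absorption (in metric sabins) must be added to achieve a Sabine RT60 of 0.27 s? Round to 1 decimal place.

349.3 sabins

Total absorption A₁ = 325.1·0.02 + 325.1·0.71 + 238.1·0.06
  = 6.502 + 230.821 + 14.286 = 251.609 m² sabins.
Target A₂ = 0.161·1007.748/0.27 = 600.916 sabins (V = 1007.748 m³).
ΔA = A₂ − A₁ = 600.916 − 251.609 = 349.3 sabins.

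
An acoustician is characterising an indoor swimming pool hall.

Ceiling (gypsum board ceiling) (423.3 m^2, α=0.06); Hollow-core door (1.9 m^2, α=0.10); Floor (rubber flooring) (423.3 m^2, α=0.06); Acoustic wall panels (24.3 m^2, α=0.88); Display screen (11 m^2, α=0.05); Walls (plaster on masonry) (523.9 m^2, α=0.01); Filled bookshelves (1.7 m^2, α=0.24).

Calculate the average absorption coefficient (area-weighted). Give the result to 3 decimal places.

0.056

S = Σ Sᵢ = 423.3 + 1.9 + 423.3 + 24.3 + 11 + 523.9 + 1.7 = 1409.4 m^2.
A = 423.3*0.06 + 1.9*0.10 + 423.3*0.06 + 24.3*0.88 + 11*0.05 + 523.9*0.01 + 1.7*0.24 = 78.567 sabins.
ᾱ = 78.567 / 1409.4 = 0.056.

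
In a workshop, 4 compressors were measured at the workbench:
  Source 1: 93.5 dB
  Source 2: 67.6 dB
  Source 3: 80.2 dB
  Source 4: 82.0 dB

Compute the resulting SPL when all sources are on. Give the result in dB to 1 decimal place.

94.0 dB

Sum in the linear (power) domain: Σ 10^(Lᵢ/10) = 10^(93.5/10) + 10^(67.6/10) + 10^(80.2/10) + 10^(82.0/10) = 2.508e+09.
Back to dB: 10·log₁₀ Σ = 94.0 dB.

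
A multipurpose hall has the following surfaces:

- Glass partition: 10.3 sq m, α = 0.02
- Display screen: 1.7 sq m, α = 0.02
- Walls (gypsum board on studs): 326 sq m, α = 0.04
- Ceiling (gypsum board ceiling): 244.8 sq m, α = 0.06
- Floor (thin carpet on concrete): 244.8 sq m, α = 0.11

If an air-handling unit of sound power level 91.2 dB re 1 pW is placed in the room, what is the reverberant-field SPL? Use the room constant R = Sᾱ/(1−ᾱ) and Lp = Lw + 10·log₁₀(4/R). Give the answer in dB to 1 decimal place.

79.5 dB

Σ(Sᵢαᵢ) = 10.3×0.02 + 1.7×0.02 + 326×0.04 + 244.8×0.06 + 244.8×0.11 = 54.896; total area S = 827.6 sq m.
ᾱ = 0.0663, so room constant R = A/(1−ᾱ) = 58.794 sq m.
Lp = Lw + 10 log₁₀(4/R) = 91.2 -11.67 = 79.5 dB.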